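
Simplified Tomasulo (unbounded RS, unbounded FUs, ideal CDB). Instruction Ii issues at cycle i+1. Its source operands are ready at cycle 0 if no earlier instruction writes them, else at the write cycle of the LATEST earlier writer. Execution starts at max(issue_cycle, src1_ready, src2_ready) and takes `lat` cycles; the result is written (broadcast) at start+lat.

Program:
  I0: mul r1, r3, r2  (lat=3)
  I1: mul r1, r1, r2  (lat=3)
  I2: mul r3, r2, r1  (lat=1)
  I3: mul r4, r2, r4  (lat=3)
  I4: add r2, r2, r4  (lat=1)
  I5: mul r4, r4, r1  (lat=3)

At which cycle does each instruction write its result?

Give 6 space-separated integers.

Answer: 4 7 8 7 8 10

Derivation:
I0 mul r1: issue@1 deps=(None,None) exec_start@1 write@4
I1 mul r1: issue@2 deps=(0,None) exec_start@4 write@7
I2 mul r3: issue@3 deps=(None,1) exec_start@7 write@8
I3 mul r4: issue@4 deps=(None,None) exec_start@4 write@7
I4 add r2: issue@5 deps=(None,3) exec_start@7 write@8
I5 mul r4: issue@6 deps=(3,1) exec_start@7 write@10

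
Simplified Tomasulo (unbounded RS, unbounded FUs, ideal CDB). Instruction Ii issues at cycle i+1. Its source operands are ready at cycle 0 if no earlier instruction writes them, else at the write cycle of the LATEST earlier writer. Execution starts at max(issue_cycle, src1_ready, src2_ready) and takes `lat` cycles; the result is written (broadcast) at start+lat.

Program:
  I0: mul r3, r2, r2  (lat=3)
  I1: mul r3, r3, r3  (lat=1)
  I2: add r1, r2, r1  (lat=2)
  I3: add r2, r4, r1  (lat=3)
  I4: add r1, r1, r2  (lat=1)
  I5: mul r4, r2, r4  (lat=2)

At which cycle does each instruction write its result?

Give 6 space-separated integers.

I0 mul r3: issue@1 deps=(None,None) exec_start@1 write@4
I1 mul r3: issue@2 deps=(0,0) exec_start@4 write@5
I2 add r1: issue@3 deps=(None,None) exec_start@3 write@5
I3 add r2: issue@4 deps=(None,2) exec_start@5 write@8
I4 add r1: issue@5 deps=(2,3) exec_start@8 write@9
I5 mul r4: issue@6 deps=(3,None) exec_start@8 write@10

Answer: 4 5 5 8 9 10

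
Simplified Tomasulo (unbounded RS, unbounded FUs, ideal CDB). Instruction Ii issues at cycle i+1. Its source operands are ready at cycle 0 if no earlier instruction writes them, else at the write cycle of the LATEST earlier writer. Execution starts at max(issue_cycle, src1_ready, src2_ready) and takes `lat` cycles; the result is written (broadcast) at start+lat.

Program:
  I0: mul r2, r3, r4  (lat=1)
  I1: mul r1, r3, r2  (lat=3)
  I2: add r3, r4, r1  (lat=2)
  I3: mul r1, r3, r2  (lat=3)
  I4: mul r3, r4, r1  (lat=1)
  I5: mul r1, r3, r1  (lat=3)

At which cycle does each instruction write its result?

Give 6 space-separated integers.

I0 mul r2: issue@1 deps=(None,None) exec_start@1 write@2
I1 mul r1: issue@2 deps=(None,0) exec_start@2 write@5
I2 add r3: issue@3 deps=(None,1) exec_start@5 write@7
I3 mul r1: issue@4 deps=(2,0) exec_start@7 write@10
I4 mul r3: issue@5 deps=(None,3) exec_start@10 write@11
I5 mul r1: issue@6 deps=(4,3) exec_start@11 write@14

Answer: 2 5 7 10 11 14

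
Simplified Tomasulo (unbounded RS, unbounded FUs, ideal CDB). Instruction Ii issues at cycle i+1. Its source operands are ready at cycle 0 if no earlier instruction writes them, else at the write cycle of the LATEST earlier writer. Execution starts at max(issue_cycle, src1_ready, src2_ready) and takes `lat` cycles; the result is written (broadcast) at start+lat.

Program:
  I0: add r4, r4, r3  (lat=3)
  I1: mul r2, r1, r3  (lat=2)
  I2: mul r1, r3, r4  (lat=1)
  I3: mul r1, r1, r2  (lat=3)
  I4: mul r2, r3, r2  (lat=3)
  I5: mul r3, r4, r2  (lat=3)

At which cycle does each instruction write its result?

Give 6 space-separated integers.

Answer: 4 4 5 8 8 11

Derivation:
I0 add r4: issue@1 deps=(None,None) exec_start@1 write@4
I1 mul r2: issue@2 deps=(None,None) exec_start@2 write@4
I2 mul r1: issue@3 deps=(None,0) exec_start@4 write@5
I3 mul r1: issue@4 deps=(2,1) exec_start@5 write@8
I4 mul r2: issue@5 deps=(None,1) exec_start@5 write@8
I5 mul r3: issue@6 deps=(0,4) exec_start@8 write@11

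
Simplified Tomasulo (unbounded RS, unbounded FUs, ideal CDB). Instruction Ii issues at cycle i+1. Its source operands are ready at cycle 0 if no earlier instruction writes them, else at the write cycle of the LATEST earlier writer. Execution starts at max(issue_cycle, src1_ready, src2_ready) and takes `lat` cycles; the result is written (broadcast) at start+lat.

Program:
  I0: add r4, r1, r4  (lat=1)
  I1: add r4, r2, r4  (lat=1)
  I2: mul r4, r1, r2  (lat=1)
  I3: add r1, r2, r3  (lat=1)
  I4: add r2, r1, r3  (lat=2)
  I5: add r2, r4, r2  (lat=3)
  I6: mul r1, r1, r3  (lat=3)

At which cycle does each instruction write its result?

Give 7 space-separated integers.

Answer: 2 3 4 5 7 10 10

Derivation:
I0 add r4: issue@1 deps=(None,None) exec_start@1 write@2
I1 add r4: issue@2 deps=(None,0) exec_start@2 write@3
I2 mul r4: issue@3 deps=(None,None) exec_start@3 write@4
I3 add r1: issue@4 deps=(None,None) exec_start@4 write@5
I4 add r2: issue@5 deps=(3,None) exec_start@5 write@7
I5 add r2: issue@6 deps=(2,4) exec_start@7 write@10
I6 mul r1: issue@7 deps=(3,None) exec_start@7 write@10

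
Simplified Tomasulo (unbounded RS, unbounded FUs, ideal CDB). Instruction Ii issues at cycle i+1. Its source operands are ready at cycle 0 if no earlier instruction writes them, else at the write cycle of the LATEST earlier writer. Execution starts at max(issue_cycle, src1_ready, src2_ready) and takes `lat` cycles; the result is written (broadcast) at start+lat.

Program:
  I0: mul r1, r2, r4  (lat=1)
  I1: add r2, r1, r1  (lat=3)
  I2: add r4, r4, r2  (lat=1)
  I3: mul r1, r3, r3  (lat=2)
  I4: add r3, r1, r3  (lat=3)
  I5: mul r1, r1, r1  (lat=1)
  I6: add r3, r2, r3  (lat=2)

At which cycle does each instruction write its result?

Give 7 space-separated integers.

Answer: 2 5 6 6 9 7 11

Derivation:
I0 mul r1: issue@1 deps=(None,None) exec_start@1 write@2
I1 add r2: issue@2 deps=(0,0) exec_start@2 write@5
I2 add r4: issue@3 deps=(None,1) exec_start@5 write@6
I3 mul r1: issue@4 deps=(None,None) exec_start@4 write@6
I4 add r3: issue@5 deps=(3,None) exec_start@6 write@9
I5 mul r1: issue@6 deps=(3,3) exec_start@6 write@7
I6 add r3: issue@7 deps=(1,4) exec_start@9 write@11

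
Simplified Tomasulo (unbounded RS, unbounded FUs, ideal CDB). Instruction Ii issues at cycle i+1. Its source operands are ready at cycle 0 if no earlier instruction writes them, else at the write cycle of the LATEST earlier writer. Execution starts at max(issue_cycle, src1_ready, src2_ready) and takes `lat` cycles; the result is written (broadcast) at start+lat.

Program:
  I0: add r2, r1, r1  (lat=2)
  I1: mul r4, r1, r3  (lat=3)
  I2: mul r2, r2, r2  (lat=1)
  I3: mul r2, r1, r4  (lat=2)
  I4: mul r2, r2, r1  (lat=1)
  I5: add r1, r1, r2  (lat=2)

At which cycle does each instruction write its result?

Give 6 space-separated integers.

Answer: 3 5 4 7 8 10

Derivation:
I0 add r2: issue@1 deps=(None,None) exec_start@1 write@3
I1 mul r4: issue@2 deps=(None,None) exec_start@2 write@5
I2 mul r2: issue@3 deps=(0,0) exec_start@3 write@4
I3 mul r2: issue@4 deps=(None,1) exec_start@5 write@7
I4 mul r2: issue@5 deps=(3,None) exec_start@7 write@8
I5 add r1: issue@6 deps=(None,4) exec_start@8 write@10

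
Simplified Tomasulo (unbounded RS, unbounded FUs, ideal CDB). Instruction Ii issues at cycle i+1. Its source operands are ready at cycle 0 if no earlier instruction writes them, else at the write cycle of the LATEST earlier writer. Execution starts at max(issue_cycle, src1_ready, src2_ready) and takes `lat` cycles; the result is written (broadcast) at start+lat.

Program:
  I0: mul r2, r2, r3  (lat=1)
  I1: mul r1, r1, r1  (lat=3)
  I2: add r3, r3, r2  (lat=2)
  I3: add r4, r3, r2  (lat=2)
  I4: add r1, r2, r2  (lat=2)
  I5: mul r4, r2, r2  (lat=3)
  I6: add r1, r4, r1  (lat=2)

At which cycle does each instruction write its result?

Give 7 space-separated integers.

I0 mul r2: issue@1 deps=(None,None) exec_start@1 write@2
I1 mul r1: issue@2 deps=(None,None) exec_start@2 write@5
I2 add r3: issue@3 deps=(None,0) exec_start@3 write@5
I3 add r4: issue@4 deps=(2,0) exec_start@5 write@7
I4 add r1: issue@5 deps=(0,0) exec_start@5 write@7
I5 mul r4: issue@6 deps=(0,0) exec_start@6 write@9
I6 add r1: issue@7 deps=(5,4) exec_start@9 write@11

Answer: 2 5 5 7 7 9 11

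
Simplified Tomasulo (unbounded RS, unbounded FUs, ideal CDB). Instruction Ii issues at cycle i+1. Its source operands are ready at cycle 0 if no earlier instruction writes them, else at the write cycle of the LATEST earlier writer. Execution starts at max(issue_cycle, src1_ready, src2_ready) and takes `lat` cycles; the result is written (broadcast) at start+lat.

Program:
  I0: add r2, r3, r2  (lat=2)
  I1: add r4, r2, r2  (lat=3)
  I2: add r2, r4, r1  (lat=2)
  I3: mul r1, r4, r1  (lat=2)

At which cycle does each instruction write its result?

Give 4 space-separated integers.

I0 add r2: issue@1 deps=(None,None) exec_start@1 write@3
I1 add r4: issue@2 deps=(0,0) exec_start@3 write@6
I2 add r2: issue@3 deps=(1,None) exec_start@6 write@8
I3 mul r1: issue@4 deps=(1,None) exec_start@6 write@8

Answer: 3 6 8 8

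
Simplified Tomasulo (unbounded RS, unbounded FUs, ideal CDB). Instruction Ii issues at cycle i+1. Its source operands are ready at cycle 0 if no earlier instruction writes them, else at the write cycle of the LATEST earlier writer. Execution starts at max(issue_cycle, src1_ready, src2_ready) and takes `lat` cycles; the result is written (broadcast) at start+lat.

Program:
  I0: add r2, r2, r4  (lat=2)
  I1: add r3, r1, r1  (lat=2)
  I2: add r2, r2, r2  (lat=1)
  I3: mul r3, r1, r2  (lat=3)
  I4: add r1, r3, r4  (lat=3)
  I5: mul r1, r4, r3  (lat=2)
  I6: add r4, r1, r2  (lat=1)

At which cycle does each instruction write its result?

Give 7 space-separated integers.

I0 add r2: issue@1 deps=(None,None) exec_start@1 write@3
I1 add r3: issue@2 deps=(None,None) exec_start@2 write@4
I2 add r2: issue@3 deps=(0,0) exec_start@3 write@4
I3 mul r3: issue@4 deps=(None,2) exec_start@4 write@7
I4 add r1: issue@5 deps=(3,None) exec_start@7 write@10
I5 mul r1: issue@6 deps=(None,3) exec_start@7 write@9
I6 add r4: issue@7 deps=(5,2) exec_start@9 write@10

Answer: 3 4 4 7 10 9 10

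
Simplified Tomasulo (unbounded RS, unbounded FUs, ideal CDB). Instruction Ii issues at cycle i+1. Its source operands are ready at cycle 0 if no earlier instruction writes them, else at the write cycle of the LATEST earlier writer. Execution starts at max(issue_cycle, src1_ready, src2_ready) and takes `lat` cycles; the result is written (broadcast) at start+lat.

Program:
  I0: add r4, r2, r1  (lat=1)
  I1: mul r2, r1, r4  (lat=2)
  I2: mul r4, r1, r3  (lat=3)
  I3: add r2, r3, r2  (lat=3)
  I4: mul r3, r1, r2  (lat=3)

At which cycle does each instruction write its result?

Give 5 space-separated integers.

I0 add r4: issue@1 deps=(None,None) exec_start@1 write@2
I1 mul r2: issue@2 deps=(None,0) exec_start@2 write@4
I2 mul r4: issue@3 deps=(None,None) exec_start@3 write@6
I3 add r2: issue@4 deps=(None,1) exec_start@4 write@7
I4 mul r3: issue@5 deps=(None,3) exec_start@7 write@10

Answer: 2 4 6 7 10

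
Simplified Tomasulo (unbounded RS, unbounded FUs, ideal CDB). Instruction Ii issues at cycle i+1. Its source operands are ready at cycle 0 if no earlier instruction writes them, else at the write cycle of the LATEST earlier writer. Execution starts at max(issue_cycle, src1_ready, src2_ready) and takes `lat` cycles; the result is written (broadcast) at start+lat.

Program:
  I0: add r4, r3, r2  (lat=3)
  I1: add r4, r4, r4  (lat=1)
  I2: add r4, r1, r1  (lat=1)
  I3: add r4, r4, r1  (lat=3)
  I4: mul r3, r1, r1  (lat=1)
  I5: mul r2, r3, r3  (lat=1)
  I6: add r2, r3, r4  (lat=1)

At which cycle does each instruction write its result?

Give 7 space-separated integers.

I0 add r4: issue@1 deps=(None,None) exec_start@1 write@4
I1 add r4: issue@2 deps=(0,0) exec_start@4 write@5
I2 add r4: issue@3 deps=(None,None) exec_start@3 write@4
I3 add r4: issue@4 deps=(2,None) exec_start@4 write@7
I4 mul r3: issue@5 deps=(None,None) exec_start@5 write@6
I5 mul r2: issue@6 deps=(4,4) exec_start@6 write@7
I6 add r2: issue@7 deps=(4,3) exec_start@7 write@8

Answer: 4 5 4 7 6 7 8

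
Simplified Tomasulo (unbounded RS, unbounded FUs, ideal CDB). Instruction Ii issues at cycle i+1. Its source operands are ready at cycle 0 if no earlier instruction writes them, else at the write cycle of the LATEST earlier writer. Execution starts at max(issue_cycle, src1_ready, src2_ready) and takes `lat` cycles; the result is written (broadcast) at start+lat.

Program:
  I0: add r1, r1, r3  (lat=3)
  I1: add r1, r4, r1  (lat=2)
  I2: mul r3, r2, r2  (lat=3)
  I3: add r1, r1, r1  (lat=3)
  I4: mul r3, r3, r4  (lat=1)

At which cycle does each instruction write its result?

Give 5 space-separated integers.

I0 add r1: issue@1 deps=(None,None) exec_start@1 write@4
I1 add r1: issue@2 deps=(None,0) exec_start@4 write@6
I2 mul r3: issue@3 deps=(None,None) exec_start@3 write@6
I3 add r1: issue@4 deps=(1,1) exec_start@6 write@9
I4 mul r3: issue@5 deps=(2,None) exec_start@6 write@7

Answer: 4 6 6 9 7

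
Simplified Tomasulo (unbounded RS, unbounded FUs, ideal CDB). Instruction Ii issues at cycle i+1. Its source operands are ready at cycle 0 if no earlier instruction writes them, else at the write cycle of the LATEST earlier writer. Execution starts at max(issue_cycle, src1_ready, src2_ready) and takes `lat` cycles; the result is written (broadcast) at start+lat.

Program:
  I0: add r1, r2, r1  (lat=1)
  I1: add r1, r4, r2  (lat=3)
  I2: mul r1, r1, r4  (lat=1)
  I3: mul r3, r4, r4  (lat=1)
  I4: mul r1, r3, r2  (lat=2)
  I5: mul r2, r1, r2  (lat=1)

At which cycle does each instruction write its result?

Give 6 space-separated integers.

I0 add r1: issue@1 deps=(None,None) exec_start@1 write@2
I1 add r1: issue@2 deps=(None,None) exec_start@2 write@5
I2 mul r1: issue@3 deps=(1,None) exec_start@5 write@6
I3 mul r3: issue@4 deps=(None,None) exec_start@4 write@5
I4 mul r1: issue@5 deps=(3,None) exec_start@5 write@7
I5 mul r2: issue@6 deps=(4,None) exec_start@7 write@8

Answer: 2 5 6 5 7 8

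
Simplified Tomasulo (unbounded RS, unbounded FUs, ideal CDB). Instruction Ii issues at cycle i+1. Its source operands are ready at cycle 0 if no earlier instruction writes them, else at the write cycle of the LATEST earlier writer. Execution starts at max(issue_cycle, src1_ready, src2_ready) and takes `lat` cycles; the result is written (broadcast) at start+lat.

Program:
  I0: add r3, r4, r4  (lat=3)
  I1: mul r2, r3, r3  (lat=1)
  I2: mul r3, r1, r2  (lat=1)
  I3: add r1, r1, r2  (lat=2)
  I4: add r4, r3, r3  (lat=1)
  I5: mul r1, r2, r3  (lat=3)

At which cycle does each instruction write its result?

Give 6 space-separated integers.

Answer: 4 5 6 7 7 9

Derivation:
I0 add r3: issue@1 deps=(None,None) exec_start@1 write@4
I1 mul r2: issue@2 deps=(0,0) exec_start@4 write@5
I2 mul r3: issue@3 deps=(None,1) exec_start@5 write@6
I3 add r1: issue@4 deps=(None,1) exec_start@5 write@7
I4 add r4: issue@5 deps=(2,2) exec_start@6 write@7
I5 mul r1: issue@6 deps=(1,2) exec_start@6 write@9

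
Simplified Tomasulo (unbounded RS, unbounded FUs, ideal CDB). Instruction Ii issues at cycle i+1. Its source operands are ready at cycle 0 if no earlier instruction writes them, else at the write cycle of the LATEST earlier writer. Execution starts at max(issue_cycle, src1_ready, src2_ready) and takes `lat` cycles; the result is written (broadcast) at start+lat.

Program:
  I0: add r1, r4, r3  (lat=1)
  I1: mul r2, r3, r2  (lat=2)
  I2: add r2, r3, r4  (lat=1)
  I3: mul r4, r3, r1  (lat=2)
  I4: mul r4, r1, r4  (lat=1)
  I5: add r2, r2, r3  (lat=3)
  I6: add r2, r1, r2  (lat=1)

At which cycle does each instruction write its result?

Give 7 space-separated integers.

I0 add r1: issue@1 deps=(None,None) exec_start@1 write@2
I1 mul r2: issue@2 deps=(None,None) exec_start@2 write@4
I2 add r2: issue@3 deps=(None,None) exec_start@3 write@4
I3 mul r4: issue@4 deps=(None,0) exec_start@4 write@6
I4 mul r4: issue@5 deps=(0,3) exec_start@6 write@7
I5 add r2: issue@6 deps=(2,None) exec_start@6 write@9
I6 add r2: issue@7 deps=(0,5) exec_start@9 write@10

Answer: 2 4 4 6 7 9 10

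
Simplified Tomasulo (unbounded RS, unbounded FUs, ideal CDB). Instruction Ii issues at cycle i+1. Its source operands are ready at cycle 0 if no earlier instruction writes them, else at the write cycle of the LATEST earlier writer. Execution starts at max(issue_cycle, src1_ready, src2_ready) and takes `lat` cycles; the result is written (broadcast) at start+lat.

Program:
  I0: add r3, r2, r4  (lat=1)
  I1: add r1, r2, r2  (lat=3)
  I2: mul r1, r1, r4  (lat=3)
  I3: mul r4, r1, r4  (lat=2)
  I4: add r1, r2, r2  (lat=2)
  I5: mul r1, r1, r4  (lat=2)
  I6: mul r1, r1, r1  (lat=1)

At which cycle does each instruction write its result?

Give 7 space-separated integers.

Answer: 2 5 8 10 7 12 13

Derivation:
I0 add r3: issue@1 deps=(None,None) exec_start@1 write@2
I1 add r1: issue@2 deps=(None,None) exec_start@2 write@5
I2 mul r1: issue@3 deps=(1,None) exec_start@5 write@8
I3 mul r4: issue@4 deps=(2,None) exec_start@8 write@10
I4 add r1: issue@5 deps=(None,None) exec_start@5 write@7
I5 mul r1: issue@6 deps=(4,3) exec_start@10 write@12
I6 mul r1: issue@7 deps=(5,5) exec_start@12 write@13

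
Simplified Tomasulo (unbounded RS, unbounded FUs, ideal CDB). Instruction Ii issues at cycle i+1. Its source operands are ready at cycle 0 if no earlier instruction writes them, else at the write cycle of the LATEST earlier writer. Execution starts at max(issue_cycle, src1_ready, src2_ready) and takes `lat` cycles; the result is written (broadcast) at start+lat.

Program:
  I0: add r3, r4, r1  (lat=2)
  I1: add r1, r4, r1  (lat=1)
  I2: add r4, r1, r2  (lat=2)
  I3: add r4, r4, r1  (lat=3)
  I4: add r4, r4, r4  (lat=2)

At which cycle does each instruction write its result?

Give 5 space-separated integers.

I0 add r3: issue@1 deps=(None,None) exec_start@1 write@3
I1 add r1: issue@2 deps=(None,None) exec_start@2 write@3
I2 add r4: issue@3 deps=(1,None) exec_start@3 write@5
I3 add r4: issue@4 deps=(2,1) exec_start@5 write@8
I4 add r4: issue@5 deps=(3,3) exec_start@8 write@10

Answer: 3 3 5 8 10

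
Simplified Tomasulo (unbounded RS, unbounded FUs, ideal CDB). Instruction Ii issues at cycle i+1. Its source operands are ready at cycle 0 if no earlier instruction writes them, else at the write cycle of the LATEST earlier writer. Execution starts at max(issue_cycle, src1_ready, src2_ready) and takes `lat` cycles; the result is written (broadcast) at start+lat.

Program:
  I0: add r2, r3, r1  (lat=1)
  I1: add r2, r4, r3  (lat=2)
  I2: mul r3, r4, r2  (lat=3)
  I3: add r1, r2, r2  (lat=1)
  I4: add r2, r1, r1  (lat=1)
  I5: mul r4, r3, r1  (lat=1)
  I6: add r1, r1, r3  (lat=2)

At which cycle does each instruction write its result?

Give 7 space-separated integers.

I0 add r2: issue@1 deps=(None,None) exec_start@1 write@2
I1 add r2: issue@2 deps=(None,None) exec_start@2 write@4
I2 mul r3: issue@3 deps=(None,1) exec_start@4 write@7
I3 add r1: issue@4 deps=(1,1) exec_start@4 write@5
I4 add r2: issue@5 deps=(3,3) exec_start@5 write@6
I5 mul r4: issue@6 deps=(2,3) exec_start@7 write@8
I6 add r1: issue@7 deps=(3,2) exec_start@7 write@9

Answer: 2 4 7 5 6 8 9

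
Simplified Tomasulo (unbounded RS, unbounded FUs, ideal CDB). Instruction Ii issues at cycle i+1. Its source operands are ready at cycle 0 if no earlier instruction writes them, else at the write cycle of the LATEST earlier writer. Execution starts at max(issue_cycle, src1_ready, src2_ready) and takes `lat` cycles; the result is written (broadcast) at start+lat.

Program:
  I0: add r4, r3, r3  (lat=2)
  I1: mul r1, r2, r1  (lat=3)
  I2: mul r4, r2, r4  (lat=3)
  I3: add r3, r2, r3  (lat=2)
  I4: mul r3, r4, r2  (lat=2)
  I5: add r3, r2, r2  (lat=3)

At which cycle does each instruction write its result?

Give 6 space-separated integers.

I0 add r4: issue@1 deps=(None,None) exec_start@1 write@3
I1 mul r1: issue@2 deps=(None,None) exec_start@2 write@5
I2 mul r4: issue@3 deps=(None,0) exec_start@3 write@6
I3 add r3: issue@4 deps=(None,None) exec_start@4 write@6
I4 mul r3: issue@5 deps=(2,None) exec_start@6 write@8
I5 add r3: issue@6 deps=(None,None) exec_start@6 write@9

Answer: 3 5 6 6 8 9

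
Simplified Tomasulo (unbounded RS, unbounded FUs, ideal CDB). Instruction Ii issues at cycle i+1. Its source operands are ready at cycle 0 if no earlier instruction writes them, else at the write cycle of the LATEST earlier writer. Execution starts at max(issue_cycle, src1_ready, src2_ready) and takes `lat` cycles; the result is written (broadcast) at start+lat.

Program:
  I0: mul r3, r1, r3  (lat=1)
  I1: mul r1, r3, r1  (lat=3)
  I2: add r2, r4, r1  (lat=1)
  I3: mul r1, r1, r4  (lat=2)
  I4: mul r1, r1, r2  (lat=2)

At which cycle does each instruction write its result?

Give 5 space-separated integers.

I0 mul r3: issue@1 deps=(None,None) exec_start@1 write@2
I1 mul r1: issue@2 deps=(0,None) exec_start@2 write@5
I2 add r2: issue@3 deps=(None,1) exec_start@5 write@6
I3 mul r1: issue@4 deps=(1,None) exec_start@5 write@7
I4 mul r1: issue@5 deps=(3,2) exec_start@7 write@9

Answer: 2 5 6 7 9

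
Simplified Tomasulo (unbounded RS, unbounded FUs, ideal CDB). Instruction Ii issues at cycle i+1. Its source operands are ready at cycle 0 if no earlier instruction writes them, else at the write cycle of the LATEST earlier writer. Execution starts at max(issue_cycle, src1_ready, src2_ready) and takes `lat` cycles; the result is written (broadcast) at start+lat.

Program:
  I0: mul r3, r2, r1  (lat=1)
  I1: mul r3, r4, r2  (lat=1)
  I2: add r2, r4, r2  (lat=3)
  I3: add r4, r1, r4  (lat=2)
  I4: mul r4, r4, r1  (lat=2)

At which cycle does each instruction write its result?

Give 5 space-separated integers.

Answer: 2 3 6 6 8

Derivation:
I0 mul r3: issue@1 deps=(None,None) exec_start@1 write@2
I1 mul r3: issue@2 deps=(None,None) exec_start@2 write@3
I2 add r2: issue@3 deps=(None,None) exec_start@3 write@6
I3 add r4: issue@4 deps=(None,None) exec_start@4 write@6
I4 mul r4: issue@5 deps=(3,None) exec_start@6 write@8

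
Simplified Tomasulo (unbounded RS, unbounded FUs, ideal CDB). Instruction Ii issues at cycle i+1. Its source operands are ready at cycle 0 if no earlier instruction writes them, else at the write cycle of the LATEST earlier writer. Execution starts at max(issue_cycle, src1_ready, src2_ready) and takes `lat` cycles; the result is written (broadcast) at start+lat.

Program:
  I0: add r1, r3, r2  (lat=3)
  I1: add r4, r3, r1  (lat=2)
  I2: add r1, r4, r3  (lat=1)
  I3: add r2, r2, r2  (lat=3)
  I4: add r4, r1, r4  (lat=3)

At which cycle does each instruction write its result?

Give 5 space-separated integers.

I0 add r1: issue@1 deps=(None,None) exec_start@1 write@4
I1 add r4: issue@2 deps=(None,0) exec_start@4 write@6
I2 add r1: issue@3 deps=(1,None) exec_start@6 write@7
I3 add r2: issue@4 deps=(None,None) exec_start@4 write@7
I4 add r4: issue@5 deps=(2,1) exec_start@7 write@10

Answer: 4 6 7 7 10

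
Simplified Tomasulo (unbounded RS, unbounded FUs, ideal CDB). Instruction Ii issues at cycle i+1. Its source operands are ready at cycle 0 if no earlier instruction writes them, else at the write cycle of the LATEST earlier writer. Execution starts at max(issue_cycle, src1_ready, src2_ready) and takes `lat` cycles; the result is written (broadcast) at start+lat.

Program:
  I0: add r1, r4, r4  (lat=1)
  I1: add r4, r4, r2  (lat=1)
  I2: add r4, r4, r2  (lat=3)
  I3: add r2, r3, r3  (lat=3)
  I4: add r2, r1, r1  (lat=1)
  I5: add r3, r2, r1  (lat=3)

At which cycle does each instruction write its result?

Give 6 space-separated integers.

Answer: 2 3 6 7 6 9

Derivation:
I0 add r1: issue@1 deps=(None,None) exec_start@1 write@2
I1 add r4: issue@2 deps=(None,None) exec_start@2 write@3
I2 add r4: issue@3 deps=(1,None) exec_start@3 write@6
I3 add r2: issue@4 deps=(None,None) exec_start@4 write@7
I4 add r2: issue@5 deps=(0,0) exec_start@5 write@6
I5 add r3: issue@6 deps=(4,0) exec_start@6 write@9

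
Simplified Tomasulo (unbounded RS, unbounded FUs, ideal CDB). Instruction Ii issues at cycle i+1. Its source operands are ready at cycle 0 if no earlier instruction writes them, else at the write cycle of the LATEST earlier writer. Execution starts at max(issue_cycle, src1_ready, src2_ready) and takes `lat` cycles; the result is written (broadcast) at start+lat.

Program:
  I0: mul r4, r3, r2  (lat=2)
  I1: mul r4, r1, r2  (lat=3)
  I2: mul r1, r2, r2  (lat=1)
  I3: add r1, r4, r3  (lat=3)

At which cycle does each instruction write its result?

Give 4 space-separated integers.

Answer: 3 5 4 8

Derivation:
I0 mul r4: issue@1 deps=(None,None) exec_start@1 write@3
I1 mul r4: issue@2 deps=(None,None) exec_start@2 write@5
I2 mul r1: issue@3 deps=(None,None) exec_start@3 write@4
I3 add r1: issue@4 deps=(1,None) exec_start@5 write@8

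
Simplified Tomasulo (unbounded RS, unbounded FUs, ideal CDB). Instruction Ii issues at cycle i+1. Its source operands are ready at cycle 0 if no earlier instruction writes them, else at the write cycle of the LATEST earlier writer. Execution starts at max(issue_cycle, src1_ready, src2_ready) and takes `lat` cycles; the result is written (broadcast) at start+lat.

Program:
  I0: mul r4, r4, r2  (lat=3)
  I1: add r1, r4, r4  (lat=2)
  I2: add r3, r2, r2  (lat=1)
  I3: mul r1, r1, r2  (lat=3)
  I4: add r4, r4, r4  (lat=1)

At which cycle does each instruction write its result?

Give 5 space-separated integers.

I0 mul r4: issue@1 deps=(None,None) exec_start@1 write@4
I1 add r1: issue@2 deps=(0,0) exec_start@4 write@6
I2 add r3: issue@3 deps=(None,None) exec_start@3 write@4
I3 mul r1: issue@4 deps=(1,None) exec_start@6 write@9
I4 add r4: issue@5 deps=(0,0) exec_start@5 write@6

Answer: 4 6 4 9 6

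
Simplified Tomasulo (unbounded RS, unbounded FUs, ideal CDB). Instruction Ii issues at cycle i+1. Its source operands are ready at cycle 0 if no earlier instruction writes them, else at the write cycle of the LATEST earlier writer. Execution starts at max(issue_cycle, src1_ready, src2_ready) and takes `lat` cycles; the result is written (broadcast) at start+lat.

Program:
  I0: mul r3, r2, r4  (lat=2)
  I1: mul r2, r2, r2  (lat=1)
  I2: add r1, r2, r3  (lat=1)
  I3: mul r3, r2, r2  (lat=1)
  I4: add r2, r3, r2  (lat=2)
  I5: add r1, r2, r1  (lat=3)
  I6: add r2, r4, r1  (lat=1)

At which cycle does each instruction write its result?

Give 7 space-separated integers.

Answer: 3 3 4 5 7 10 11

Derivation:
I0 mul r3: issue@1 deps=(None,None) exec_start@1 write@3
I1 mul r2: issue@2 deps=(None,None) exec_start@2 write@3
I2 add r1: issue@3 deps=(1,0) exec_start@3 write@4
I3 mul r3: issue@4 deps=(1,1) exec_start@4 write@5
I4 add r2: issue@5 deps=(3,1) exec_start@5 write@7
I5 add r1: issue@6 deps=(4,2) exec_start@7 write@10
I6 add r2: issue@7 deps=(None,5) exec_start@10 write@11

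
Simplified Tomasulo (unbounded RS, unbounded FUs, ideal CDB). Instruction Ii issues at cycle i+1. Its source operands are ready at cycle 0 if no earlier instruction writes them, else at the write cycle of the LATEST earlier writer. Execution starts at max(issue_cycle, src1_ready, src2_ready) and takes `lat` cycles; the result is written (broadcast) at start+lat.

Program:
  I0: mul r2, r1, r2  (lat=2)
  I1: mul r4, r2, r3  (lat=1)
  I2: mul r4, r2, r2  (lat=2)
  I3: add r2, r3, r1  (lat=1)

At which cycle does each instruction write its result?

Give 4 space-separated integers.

I0 mul r2: issue@1 deps=(None,None) exec_start@1 write@3
I1 mul r4: issue@2 deps=(0,None) exec_start@3 write@4
I2 mul r4: issue@3 deps=(0,0) exec_start@3 write@5
I3 add r2: issue@4 deps=(None,None) exec_start@4 write@5

Answer: 3 4 5 5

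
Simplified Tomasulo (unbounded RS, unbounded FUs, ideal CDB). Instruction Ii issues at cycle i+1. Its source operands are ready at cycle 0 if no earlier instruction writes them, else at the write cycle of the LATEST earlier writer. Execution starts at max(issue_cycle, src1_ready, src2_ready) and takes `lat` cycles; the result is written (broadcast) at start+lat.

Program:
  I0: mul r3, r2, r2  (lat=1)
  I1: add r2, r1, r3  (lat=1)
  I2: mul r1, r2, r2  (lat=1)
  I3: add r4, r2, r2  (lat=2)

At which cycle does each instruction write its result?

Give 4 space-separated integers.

I0 mul r3: issue@1 deps=(None,None) exec_start@1 write@2
I1 add r2: issue@2 deps=(None,0) exec_start@2 write@3
I2 mul r1: issue@3 deps=(1,1) exec_start@3 write@4
I3 add r4: issue@4 deps=(1,1) exec_start@4 write@6

Answer: 2 3 4 6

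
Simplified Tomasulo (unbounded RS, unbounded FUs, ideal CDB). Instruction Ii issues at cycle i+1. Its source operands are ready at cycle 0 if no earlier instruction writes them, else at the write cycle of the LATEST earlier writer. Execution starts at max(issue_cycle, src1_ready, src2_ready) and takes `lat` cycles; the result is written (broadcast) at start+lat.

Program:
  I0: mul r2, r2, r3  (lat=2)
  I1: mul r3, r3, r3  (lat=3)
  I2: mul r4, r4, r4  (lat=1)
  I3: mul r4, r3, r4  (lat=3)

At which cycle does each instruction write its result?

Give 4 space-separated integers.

I0 mul r2: issue@1 deps=(None,None) exec_start@1 write@3
I1 mul r3: issue@2 deps=(None,None) exec_start@2 write@5
I2 mul r4: issue@3 deps=(None,None) exec_start@3 write@4
I3 mul r4: issue@4 deps=(1,2) exec_start@5 write@8

Answer: 3 5 4 8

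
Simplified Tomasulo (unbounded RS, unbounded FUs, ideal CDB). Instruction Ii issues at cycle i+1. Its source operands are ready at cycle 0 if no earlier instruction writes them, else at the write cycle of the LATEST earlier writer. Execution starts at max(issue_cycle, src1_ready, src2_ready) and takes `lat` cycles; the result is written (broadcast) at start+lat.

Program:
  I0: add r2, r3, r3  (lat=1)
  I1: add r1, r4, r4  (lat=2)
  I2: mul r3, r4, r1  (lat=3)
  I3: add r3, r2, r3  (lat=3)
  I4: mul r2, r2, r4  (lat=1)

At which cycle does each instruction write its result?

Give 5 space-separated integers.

Answer: 2 4 7 10 6

Derivation:
I0 add r2: issue@1 deps=(None,None) exec_start@1 write@2
I1 add r1: issue@2 deps=(None,None) exec_start@2 write@4
I2 mul r3: issue@3 deps=(None,1) exec_start@4 write@7
I3 add r3: issue@4 deps=(0,2) exec_start@7 write@10
I4 mul r2: issue@5 deps=(0,None) exec_start@5 write@6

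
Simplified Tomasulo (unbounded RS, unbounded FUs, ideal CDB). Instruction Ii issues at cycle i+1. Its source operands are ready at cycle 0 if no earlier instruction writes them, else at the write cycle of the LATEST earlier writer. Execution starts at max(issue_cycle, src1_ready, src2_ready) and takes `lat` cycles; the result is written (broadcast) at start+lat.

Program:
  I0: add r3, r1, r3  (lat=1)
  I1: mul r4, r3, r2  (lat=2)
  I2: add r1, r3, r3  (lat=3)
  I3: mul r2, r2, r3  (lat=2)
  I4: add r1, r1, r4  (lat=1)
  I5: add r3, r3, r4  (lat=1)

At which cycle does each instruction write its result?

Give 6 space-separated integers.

I0 add r3: issue@1 deps=(None,None) exec_start@1 write@2
I1 mul r4: issue@2 deps=(0,None) exec_start@2 write@4
I2 add r1: issue@3 deps=(0,0) exec_start@3 write@6
I3 mul r2: issue@4 deps=(None,0) exec_start@4 write@6
I4 add r1: issue@5 deps=(2,1) exec_start@6 write@7
I5 add r3: issue@6 deps=(0,1) exec_start@6 write@7

Answer: 2 4 6 6 7 7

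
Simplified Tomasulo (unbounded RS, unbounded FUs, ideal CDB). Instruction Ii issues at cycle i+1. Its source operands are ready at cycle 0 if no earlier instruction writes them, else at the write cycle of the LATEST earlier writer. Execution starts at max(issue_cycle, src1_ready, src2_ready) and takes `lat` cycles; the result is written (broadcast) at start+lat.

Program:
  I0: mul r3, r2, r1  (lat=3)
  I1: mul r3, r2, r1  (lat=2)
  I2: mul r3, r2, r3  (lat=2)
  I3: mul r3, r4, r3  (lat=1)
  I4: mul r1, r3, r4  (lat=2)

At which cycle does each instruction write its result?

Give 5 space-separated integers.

I0 mul r3: issue@1 deps=(None,None) exec_start@1 write@4
I1 mul r3: issue@2 deps=(None,None) exec_start@2 write@4
I2 mul r3: issue@3 deps=(None,1) exec_start@4 write@6
I3 mul r3: issue@4 deps=(None,2) exec_start@6 write@7
I4 mul r1: issue@5 deps=(3,None) exec_start@7 write@9

Answer: 4 4 6 7 9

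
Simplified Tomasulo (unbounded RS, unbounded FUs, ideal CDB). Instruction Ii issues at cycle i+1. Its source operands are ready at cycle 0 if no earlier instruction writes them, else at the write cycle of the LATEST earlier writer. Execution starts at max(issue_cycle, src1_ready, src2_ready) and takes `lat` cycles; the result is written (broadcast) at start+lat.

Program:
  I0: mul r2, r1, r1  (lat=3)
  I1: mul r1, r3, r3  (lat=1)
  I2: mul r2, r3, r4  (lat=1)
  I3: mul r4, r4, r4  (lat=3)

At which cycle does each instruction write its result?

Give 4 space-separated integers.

I0 mul r2: issue@1 deps=(None,None) exec_start@1 write@4
I1 mul r1: issue@2 deps=(None,None) exec_start@2 write@3
I2 mul r2: issue@3 deps=(None,None) exec_start@3 write@4
I3 mul r4: issue@4 deps=(None,None) exec_start@4 write@7

Answer: 4 3 4 7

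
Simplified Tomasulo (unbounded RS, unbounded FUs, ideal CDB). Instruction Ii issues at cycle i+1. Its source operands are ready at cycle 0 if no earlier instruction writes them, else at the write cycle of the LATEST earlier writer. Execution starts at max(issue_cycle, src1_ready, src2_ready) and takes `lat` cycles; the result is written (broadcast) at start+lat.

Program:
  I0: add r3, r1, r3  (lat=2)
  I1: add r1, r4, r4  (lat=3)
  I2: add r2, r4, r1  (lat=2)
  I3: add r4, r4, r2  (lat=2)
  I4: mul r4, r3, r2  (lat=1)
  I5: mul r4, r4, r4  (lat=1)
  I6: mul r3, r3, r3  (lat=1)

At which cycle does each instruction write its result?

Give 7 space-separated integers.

Answer: 3 5 7 9 8 9 8

Derivation:
I0 add r3: issue@1 deps=(None,None) exec_start@1 write@3
I1 add r1: issue@2 deps=(None,None) exec_start@2 write@5
I2 add r2: issue@3 deps=(None,1) exec_start@5 write@7
I3 add r4: issue@4 deps=(None,2) exec_start@7 write@9
I4 mul r4: issue@5 deps=(0,2) exec_start@7 write@8
I5 mul r4: issue@6 deps=(4,4) exec_start@8 write@9
I6 mul r3: issue@7 deps=(0,0) exec_start@7 write@8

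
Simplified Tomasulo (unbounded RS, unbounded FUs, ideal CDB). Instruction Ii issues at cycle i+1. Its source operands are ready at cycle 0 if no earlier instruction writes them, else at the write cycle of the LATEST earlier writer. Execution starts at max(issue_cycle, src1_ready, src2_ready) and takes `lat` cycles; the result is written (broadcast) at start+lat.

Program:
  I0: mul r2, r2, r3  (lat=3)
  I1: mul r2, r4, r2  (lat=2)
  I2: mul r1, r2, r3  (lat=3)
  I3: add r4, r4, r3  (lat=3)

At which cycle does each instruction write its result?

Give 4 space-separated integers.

I0 mul r2: issue@1 deps=(None,None) exec_start@1 write@4
I1 mul r2: issue@2 deps=(None,0) exec_start@4 write@6
I2 mul r1: issue@3 deps=(1,None) exec_start@6 write@9
I3 add r4: issue@4 deps=(None,None) exec_start@4 write@7

Answer: 4 6 9 7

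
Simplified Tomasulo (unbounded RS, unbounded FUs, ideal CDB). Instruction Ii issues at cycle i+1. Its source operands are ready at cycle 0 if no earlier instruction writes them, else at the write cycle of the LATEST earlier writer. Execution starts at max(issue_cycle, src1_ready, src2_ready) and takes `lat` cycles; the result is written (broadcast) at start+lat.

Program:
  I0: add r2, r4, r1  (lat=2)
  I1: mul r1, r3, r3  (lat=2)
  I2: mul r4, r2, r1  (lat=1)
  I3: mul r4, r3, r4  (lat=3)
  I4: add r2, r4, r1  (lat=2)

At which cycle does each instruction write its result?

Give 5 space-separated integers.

Answer: 3 4 5 8 10

Derivation:
I0 add r2: issue@1 deps=(None,None) exec_start@1 write@3
I1 mul r1: issue@2 deps=(None,None) exec_start@2 write@4
I2 mul r4: issue@3 deps=(0,1) exec_start@4 write@5
I3 mul r4: issue@4 deps=(None,2) exec_start@5 write@8
I4 add r2: issue@5 deps=(3,1) exec_start@8 write@10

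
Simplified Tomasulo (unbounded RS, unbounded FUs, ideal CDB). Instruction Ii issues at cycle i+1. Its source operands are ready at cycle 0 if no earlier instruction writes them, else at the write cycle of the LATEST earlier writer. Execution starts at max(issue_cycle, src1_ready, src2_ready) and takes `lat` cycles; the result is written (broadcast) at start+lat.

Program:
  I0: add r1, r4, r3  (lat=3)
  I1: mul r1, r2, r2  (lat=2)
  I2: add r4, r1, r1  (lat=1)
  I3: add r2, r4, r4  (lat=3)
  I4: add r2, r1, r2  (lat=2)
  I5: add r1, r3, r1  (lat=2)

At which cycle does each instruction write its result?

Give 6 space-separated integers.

Answer: 4 4 5 8 10 8

Derivation:
I0 add r1: issue@1 deps=(None,None) exec_start@1 write@4
I1 mul r1: issue@2 deps=(None,None) exec_start@2 write@4
I2 add r4: issue@3 deps=(1,1) exec_start@4 write@5
I3 add r2: issue@4 deps=(2,2) exec_start@5 write@8
I4 add r2: issue@5 deps=(1,3) exec_start@8 write@10
I5 add r1: issue@6 deps=(None,1) exec_start@6 write@8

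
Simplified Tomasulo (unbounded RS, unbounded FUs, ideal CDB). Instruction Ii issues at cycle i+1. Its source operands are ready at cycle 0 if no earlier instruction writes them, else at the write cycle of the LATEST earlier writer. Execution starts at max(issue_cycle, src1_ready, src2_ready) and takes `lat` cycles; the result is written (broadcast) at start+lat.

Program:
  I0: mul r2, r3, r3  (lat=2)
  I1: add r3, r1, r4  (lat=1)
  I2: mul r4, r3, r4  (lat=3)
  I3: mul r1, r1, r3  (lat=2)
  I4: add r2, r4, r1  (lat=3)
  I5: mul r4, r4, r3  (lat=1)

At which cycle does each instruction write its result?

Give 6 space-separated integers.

I0 mul r2: issue@1 deps=(None,None) exec_start@1 write@3
I1 add r3: issue@2 deps=(None,None) exec_start@2 write@3
I2 mul r4: issue@3 deps=(1,None) exec_start@3 write@6
I3 mul r1: issue@4 deps=(None,1) exec_start@4 write@6
I4 add r2: issue@5 deps=(2,3) exec_start@6 write@9
I5 mul r4: issue@6 deps=(2,1) exec_start@6 write@7

Answer: 3 3 6 6 9 7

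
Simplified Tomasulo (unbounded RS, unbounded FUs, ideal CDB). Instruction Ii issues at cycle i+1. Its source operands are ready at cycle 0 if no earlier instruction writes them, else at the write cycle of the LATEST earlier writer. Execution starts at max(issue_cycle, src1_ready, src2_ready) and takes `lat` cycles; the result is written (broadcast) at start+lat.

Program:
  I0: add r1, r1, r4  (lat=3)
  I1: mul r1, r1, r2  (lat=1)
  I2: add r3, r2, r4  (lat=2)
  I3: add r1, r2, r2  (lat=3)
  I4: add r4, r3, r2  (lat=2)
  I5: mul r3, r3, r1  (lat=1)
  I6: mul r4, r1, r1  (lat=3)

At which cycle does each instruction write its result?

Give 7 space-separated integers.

Answer: 4 5 5 7 7 8 10

Derivation:
I0 add r1: issue@1 deps=(None,None) exec_start@1 write@4
I1 mul r1: issue@2 deps=(0,None) exec_start@4 write@5
I2 add r3: issue@3 deps=(None,None) exec_start@3 write@5
I3 add r1: issue@4 deps=(None,None) exec_start@4 write@7
I4 add r4: issue@5 deps=(2,None) exec_start@5 write@7
I5 mul r3: issue@6 deps=(2,3) exec_start@7 write@8
I6 mul r4: issue@7 deps=(3,3) exec_start@7 write@10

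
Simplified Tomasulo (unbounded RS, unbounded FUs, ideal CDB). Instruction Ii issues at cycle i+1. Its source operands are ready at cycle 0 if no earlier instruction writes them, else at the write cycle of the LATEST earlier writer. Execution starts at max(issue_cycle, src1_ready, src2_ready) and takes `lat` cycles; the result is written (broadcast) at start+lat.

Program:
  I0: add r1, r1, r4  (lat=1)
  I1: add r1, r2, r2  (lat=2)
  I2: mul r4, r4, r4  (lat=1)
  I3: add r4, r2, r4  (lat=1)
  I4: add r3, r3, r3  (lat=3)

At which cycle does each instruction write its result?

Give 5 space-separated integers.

I0 add r1: issue@1 deps=(None,None) exec_start@1 write@2
I1 add r1: issue@2 deps=(None,None) exec_start@2 write@4
I2 mul r4: issue@3 deps=(None,None) exec_start@3 write@4
I3 add r4: issue@4 deps=(None,2) exec_start@4 write@5
I4 add r3: issue@5 deps=(None,None) exec_start@5 write@8

Answer: 2 4 4 5 8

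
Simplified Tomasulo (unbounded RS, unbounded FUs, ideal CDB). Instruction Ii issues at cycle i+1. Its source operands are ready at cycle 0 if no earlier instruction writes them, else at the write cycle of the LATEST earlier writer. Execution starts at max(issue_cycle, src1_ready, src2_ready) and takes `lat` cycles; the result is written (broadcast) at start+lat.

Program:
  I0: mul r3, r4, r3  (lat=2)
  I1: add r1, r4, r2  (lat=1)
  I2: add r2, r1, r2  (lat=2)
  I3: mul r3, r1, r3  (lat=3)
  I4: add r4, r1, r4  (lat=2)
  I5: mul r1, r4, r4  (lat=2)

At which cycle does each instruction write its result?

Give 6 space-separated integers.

I0 mul r3: issue@1 deps=(None,None) exec_start@1 write@3
I1 add r1: issue@2 deps=(None,None) exec_start@2 write@3
I2 add r2: issue@3 deps=(1,None) exec_start@3 write@5
I3 mul r3: issue@4 deps=(1,0) exec_start@4 write@7
I4 add r4: issue@5 deps=(1,None) exec_start@5 write@7
I5 mul r1: issue@6 deps=(4,4) exec_start@7 write@9

Answer: 3 3 5 7 7 9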